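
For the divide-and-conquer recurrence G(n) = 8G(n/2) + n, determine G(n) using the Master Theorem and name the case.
Master Theorem template: G(n) = a·G(n/b) + f(n).
Here: a=8, b=2, f(n)=n
Compute log_b(a) = log_2(8) = 3.
f(n) = n = O(n^(3-ε)) with ε = 2. Case 1: G(n) = Θ(n^log_b(a)) = Θ(n^3).

Case 1: G(n) = Θ(n^3)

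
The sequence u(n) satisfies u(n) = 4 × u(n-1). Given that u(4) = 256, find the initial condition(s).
In general u(n) = 4ⁿ · u(0). At n = 4: u(0) = u(4) / 4^4 = 256 / 256 = 1.

u(0) = 1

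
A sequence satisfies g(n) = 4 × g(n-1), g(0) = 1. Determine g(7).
Computing step by step:
g(0) = 1
g(1) = 4 × 1 = 4
g(2) = 4 × 4 = 16
g(3) = 4 × 16 = 64
g(4) = 4 × 64 = 256
g(5) = 4 × 256 = 1024
g(6) = 4 × 1024 = 4096
g(7) = 4 × 4096 = 16384

16384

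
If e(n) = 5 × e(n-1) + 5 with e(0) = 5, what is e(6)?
Computing step by step:
e(0) = 5
e(1) = 5 × 5 + 5 = 30
e(2) = 5 × 30 + 5 = 155
e(3) = 5 × 155 + 5 = 780
e(4) = 5 × 780 + 5 = 3905
e(5) = 5 × 3905 + 5 = 19530
e(6) = 5 × 19530 + 5 = 97655

97655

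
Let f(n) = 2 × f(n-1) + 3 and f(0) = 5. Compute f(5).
Computing step by step:
f(0) = 5
f(1) = 2 × 5 + 3 = 13
f(2) = 2 × 13 + 3 = 29
f(3) = 2 × 29 + 3 = 61
f(4) = 2 × 61 + 3 = 125
f(5) = 2 × 125 + 3 = 253

253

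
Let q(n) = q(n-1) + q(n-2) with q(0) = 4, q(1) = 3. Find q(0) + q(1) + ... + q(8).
Computing the sequence terms: 4, 3, 7, 10, 17, 27, 44, 71, 115
Adding these values together:

298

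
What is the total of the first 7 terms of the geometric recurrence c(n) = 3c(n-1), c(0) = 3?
Computing the sequence terms: 3, 9, 27, 81, 243, 729, 2187
Adding these values together:

3279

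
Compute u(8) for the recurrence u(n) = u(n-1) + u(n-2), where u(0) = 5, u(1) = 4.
Computing the sequence terms:
5, 4, 9, 13, 22, 35, 57, 92, 149

149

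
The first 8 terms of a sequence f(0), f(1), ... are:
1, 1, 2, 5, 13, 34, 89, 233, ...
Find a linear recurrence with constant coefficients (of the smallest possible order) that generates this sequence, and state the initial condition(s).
Look for the lowest-order linear relation among consecutive terms.
Observation: f(n) - 3·f(n-1) - (-1)·f(n-2) = 0 holds for the shown terms, and no order-1 relation f(n) = α·f(n-1) + β fits.
Check at n=3: 3·2 + (-1)·1 = 5. ✓

f(n) = 3f(n-1) - f(n-2), f(0) = 1, f(1) = 1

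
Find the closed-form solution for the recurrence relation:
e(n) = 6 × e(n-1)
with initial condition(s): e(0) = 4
Recurrence: e(n) = 6 × e(n-1), initial: e(0) = 4.
Each term is 6 times the previous, so this is geometric with ratio 6. After n steps: e(n) = e(0)·6ⁿ = 4·6ⁿ.

e(n) = 4·6ⁿ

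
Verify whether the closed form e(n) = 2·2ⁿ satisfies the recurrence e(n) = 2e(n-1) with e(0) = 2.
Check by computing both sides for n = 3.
From the recurrence with e(0) = 2:
  e(0) = 2, e(1) = 4, e(2) = 8, e(3) = 16
  so the recurrence gives e(3) = 16.
From the proposed closed form e(n) = 2·2ⁿ:
  e(3) = 16.
Both sides give 16 at n = 3, and the initial condition(s) match, so the closed form is consistent.

Yes, the closed form is correct.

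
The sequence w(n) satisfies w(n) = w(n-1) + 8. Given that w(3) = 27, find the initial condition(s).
w(3) = w(0) + 3·8, so w(0) = 27 - 24 = 3.

w(0) = 3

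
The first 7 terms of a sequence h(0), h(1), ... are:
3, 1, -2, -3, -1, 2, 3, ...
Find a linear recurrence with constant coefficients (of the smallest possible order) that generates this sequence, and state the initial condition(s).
Look for the lowest-order linear relation among consecutive terms.
Observation: h(n) - 1·h(n-1) - (-1)·h(n-2) = 0 holds for the shown terms, and no order-1 relation h(n) = α·h(n-1) + β fits.
Check at n=3: 1·-2 + (-1)·1 = -3. ✓

h(n) = h(n-1) - h(n-2), h(0) = 3, h(1) = 1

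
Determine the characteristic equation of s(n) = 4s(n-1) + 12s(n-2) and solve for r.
Substitute s(n) = rⁿ and divide through by rⁿ⁻²: r² - 4r - 12 = 0
Factor: (r + 2)(r - 6) = 0, so r = -2, 6.
General solution: s(n) = A·(-2)ⁿ + B·6ⁿ

Characteristic: r² - 4r - 12 = 0, Roots: r = -2, 6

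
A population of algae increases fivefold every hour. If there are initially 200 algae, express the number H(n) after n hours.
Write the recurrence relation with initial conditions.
Each hour multiplies the count by 5, so the count after n hours depends only on the count after n-1 hours: H(n) = 5 × H(n-1). The starting count gives H(0) = 200.
Unrolling n times gives the closed form H(n) = 200 × 5ⁿ.

H(n) = 5 × H(n-1), H(0) = 200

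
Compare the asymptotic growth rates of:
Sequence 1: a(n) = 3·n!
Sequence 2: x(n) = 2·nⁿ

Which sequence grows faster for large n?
Comparing growth rates:
Growth-rate hierarchy: log n ≺ any polynomial ≺ any exponential cⁿ (c>1) ≺ n! ≺ nⁿ.
super-exponential nⁿ dominates factorial asymptotically.

x(n) grows faster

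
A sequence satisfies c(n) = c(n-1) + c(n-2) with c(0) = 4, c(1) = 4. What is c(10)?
Computing the sequence terms:
4, 4, 8, 12, 20, 32, 52, 84, 136, 220, 356

356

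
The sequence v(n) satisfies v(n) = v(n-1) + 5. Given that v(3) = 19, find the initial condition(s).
v(3) = v(0) + 3·5, so v(0) = 19 - 15 = 4.

v(0) = 4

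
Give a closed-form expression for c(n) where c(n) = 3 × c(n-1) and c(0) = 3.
Recurrence: c(n) = 3 × c(n-1), initial: c(0) = 3.
Each term is 3 times the previous, so this is geometric with ratio 3. After n steps: c(n) = c(0)·3ⁿ = 3·3ⁿ.

c(n) = 3·3ⁿ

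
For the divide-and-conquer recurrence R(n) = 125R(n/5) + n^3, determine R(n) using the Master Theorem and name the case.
Master Theorem template: R(n) = a·R(n/b) + f(n).
Here: a=125, b=5, f(n)=n^3
Compute log_b(a) = log_5(125) = 3.
f(n) = n^3 = Θ(n^3). Case 2: R(n) = Θ(n^3 log n).

Case 2: R(n) = Θ(n^3 log n)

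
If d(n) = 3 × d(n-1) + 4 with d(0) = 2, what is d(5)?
Computing step by step:
d(0) = 2
d(1) = 3 × 2 + 4 = 10
d(2) = 3 × 10 + 4 = 34
d(3) = 3 × 34 + 4 = 106
d(4) = 3 × 106 + 4 = 322
d(5) = 3 × 322 + 4 = 970

970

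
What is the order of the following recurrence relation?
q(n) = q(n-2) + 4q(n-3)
The order is the largest lag k for which q(n-k) appears. Here the deepest term is q(n-3), so the order is 3.

Order 3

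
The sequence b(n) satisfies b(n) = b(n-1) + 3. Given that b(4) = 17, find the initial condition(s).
b(4) = b(0) + 4·3, so b(0) = 17 - 12 = 5.

b(0) = 5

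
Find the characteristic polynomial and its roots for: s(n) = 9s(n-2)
Substitute s(n) = rⁿ and divide through by rⁿ⁻²: r² - 9 = 0
Factor: (r + 3)(r - 3) = 0, so r = -3, 3.
General solution: s(n) = A·(-3)ⁿ + B·3ⁿ

Characteristic: r² - 9 = 0, Roots: r = -3, 3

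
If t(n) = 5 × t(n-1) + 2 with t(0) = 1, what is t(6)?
Computing step by step:
t(0) = 1
t(1) = 5 × 1 + 2 = 7
t(2) = 5 × 7 + 2 = 37
t(3) = 5 × 37 + 2 = 187
t(4) = 5 × 187 + 2 = 937
t(5) = 5 × 937 + 2 = 4687
t(6) = 5 × 4687 + 2 = 23437

23437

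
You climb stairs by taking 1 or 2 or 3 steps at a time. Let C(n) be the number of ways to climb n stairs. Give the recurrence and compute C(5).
Condition on the size of the last step (1 to 3): before it there were n-1, …, n-3 stairs climbed, and these cases are disjoint, so C(n) = C(n-1) + C(n-2) + C(n-3) (order-3 linear recurrence).
Initial conditions by direct count (compositions of i into parts ≤ 3): C(1) = 1; C(2) = 2; C(3) = 4.
Iterating the recurrence: C(4) = 7, C(5) = 13.

C(n) = C(n-1) + C(n-2) + C(n-3), C(1) = 1, C(2) = 2, C(3) = 4; C(5) = 13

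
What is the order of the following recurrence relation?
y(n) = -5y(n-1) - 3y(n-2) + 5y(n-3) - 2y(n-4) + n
The order is the largest lag k for which y(n-k) appears. Here the deepest term is y(n-4) (the n term is non-homogeneous and does not affect the order), so the order is 4.

Order 4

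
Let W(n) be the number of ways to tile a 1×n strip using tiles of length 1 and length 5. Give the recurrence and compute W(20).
Condition on the last tile: it has length 1 (leaving a 1×(n-1) strip) or length 5 (leaving a 1×(n-5) strip), so W(n) = W(n-1) + W(n-5) (order-5 linear recurrence).
For 0 ≤ i < 5 only unit tiles fit, so W(i) = 1.
Iterating the recurrence: W(5) = 2, W(6) = 3, W(7) = 4, W(8) = 5, W(9) = 6, W(10) = 8, W(11) = 11, W(12) = 15, W(13) = 20, W(14) = 26, W(15) = 34, W(16) = 45, W(17) = 60, W(18) = 80, W(19) = 106, W(20) = 140.

W(n) = W(n-1) + W(n-5), with W(i) = 1 for 0 ≤ i < 5; W(20) = 140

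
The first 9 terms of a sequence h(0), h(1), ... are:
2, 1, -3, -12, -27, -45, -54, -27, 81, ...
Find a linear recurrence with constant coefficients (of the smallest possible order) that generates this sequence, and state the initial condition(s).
Look for the lowest-order linear relation among consecutive terms.
Observation: h(n) - 3·h(n-1) - (-3)·h(n-2) = 0 holds for the shown terms, and no order-1 relation h(n) = α·h(n-1) + β fits.
Check at n=3: 3·-3 + (-3)·1 = -12. ✓

h(n) = 3h(n-1) - 3h(n-2), h(0) = 2, h(1) = 1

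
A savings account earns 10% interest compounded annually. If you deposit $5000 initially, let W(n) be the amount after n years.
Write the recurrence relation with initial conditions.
Each year the balance grows by 10%, i.e. is multiplied by 1 + 10/100 = 1.1, so W(n) = 1.1 × W(n-1). The initial deposit gives W(0) = 5000.
Unrolling gives the closed form W(n) = 5000 × (1.1)ⁿ.

W(n) = 1.1 × W(n-1), W(0) = 5000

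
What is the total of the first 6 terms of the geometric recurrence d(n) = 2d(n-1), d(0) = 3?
Computing the sequence terms: 3, 6, 12, 24, 48, 96
Adding these values together:

189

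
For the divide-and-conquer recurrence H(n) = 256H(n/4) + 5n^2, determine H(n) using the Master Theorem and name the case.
Master Theorem template: H(n) = a·H(n/b) + f(n).
Here: a=256, b=4, f(n)=5n^2
Compute log_b(a) = log_4(256) = 4.
f(n) = 5n^2 = O(n^(4-ε)) with ε = 2. Case 1: H(n) = Θ(n^log_b(a)) = Θ(n^4).

Case 1: H(n) = Θ(n^4)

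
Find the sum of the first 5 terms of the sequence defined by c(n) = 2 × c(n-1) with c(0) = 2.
Computing the sequence terms: 2, 4, 8, 16, 32
Adding these values together:

62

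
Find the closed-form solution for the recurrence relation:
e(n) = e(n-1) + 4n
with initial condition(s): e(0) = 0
Recurrence: e(n) = e(n-1) + 4n, initial: e(0) = 0.
Telescoping: e(n) = e(0) + 4·Σᵢ₌₁ⁿ i = 0 + 4·n(n+1)/2.

e(n) = 4·n(n+1)/2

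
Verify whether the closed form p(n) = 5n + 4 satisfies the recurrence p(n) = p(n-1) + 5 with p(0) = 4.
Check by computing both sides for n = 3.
From the recurrence with p(0) = 4:
  p(0) = 4, p(1) = 9, p(2) = 14, p(3) = 19
  so the recurrence gives p(3) = 19.
From the proposed closed form p(n) = 5n + 4:
  p(3) = 19.
Both sides give 19 at n = 3, and the initial condition(s) match, so the closed form is consistent.

Yes, the closed form is correct.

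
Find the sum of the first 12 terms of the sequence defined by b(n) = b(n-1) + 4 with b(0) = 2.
Computing the sequence terms: 2, 6, 10, 14, 18, 22, 26, 30, 34, 38, 42, 46
Adding these values together:

288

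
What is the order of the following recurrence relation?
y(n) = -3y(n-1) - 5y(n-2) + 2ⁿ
The order is the largest lag k for which y(n-k) appears. Here the deepest term is y(n-2) (the 2ⁿ term is non-homogeneous and does not affect the order), so the order is 2.

Order 2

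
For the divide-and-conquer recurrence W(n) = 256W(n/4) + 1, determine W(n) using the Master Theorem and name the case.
Master Theorem template: W(n) = a·W(n/b) + f(n).
Here: a=256, b=4, f(n)=1
Compute log_b(a) = log_4(256) = 4.
f(n) = 1 = O(n^(4-ε)) with ε = 4. Case 1: W(n) = Θ(n^log_b(a)) = Θ(n^4).

Case 1: W(n) = Θ(n^4)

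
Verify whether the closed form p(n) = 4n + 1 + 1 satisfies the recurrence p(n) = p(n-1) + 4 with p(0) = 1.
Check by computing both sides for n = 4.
From the recurrence with p(0) = 1:
  p(0) = 1, p(1) = 5, p(2) = 9, p(3) = 13, p(4) = 17
  so the recurrence gives p(4) = 17.
From the proposed closed form p(n) = 4n + 1 + 1:
  p(4) = 18.
The recurrence gives 17 but the closed form gives 18, so the closed form does not satisfy the recurrence.

No, the closed form is incorrect.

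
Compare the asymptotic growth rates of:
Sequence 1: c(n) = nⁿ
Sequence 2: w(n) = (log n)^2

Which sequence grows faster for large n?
Comparing growth rates:
Growth-rate hierarchy: log n ≺ any polynomial ≺ any exponential cⁿ (c>1) ≺ n! ≺ nⁿ.
super-exponential nⁿ dominates polylogarithmic (log n)^2 asymptotically.

c(n) grows faster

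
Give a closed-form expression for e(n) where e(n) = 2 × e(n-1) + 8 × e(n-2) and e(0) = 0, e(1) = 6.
Recurrence: e(n) = 2 × e(n-1) + 8 × e(n-2), initial: e(0) = 0, e(1) = 6.
Characteristic equation: r² - 2r - 8 = 0, which factors as (r - 4)(r + 2) = 0, so r = 4, -2. General solution e(n) = A·4ⁿ + B·(-2)ⁿ. From e(0) = 0: A + B = 0. From e(1) = 6: 4A - 2B = 6. Solving gives A = 1, B = -1.

e(n) = 4ⁿ - (-2)ⁿ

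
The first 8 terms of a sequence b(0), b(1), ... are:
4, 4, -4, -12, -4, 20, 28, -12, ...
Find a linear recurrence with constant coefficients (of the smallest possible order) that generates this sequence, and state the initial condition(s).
Look for the lowest-order linear relation among consecutive terms.
Observation: b(n) - 1·b(n-1) - (-2)·b(n-2) = 0 holds for the shown terms, and no order-1 relation b(n) = α·b(n-1) + β fits.
Check at n=3: 1·-4 + (-2)·4 = -12. ✓

b(n) = b(n-1) - 2b(n-2), b(0) = 4, b(1) = 4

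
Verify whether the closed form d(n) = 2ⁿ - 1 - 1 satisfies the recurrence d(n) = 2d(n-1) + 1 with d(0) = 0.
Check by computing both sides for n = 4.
From the recurrence with d(0) = 0:
  d(0) = 0, d(1) = 1, d(2) = 3, d(3) = 7, d(4) = 15
  so the recurrence gives d(4) = 15.
From the proposed closed form d(n) = 2ⁿ - 1 - 1:
  d(4) = 14.
The recurrence gives 15 but the closed form gives 14, so the closed form does not satisfy the recurrence.

No, the closed form is incorrect.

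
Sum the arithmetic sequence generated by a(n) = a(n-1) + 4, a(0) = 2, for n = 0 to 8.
Computing the sequence terms: 2, 6, 10, 14, 18, 22, 26, 30, 34
Adding these values together:

162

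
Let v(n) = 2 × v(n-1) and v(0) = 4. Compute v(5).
Computing step by step:
v(0) = 4
v(1) = 2 × 4 = 8
v(2) = 2 × 8 = 16
v(3) = 2 × 16 = 32
v(4) = 2 × 32 = 64
v(5) = 2 × 64 = 128

128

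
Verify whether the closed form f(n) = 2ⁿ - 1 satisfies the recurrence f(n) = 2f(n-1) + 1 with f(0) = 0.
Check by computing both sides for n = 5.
From the recurrence with f(0) = 0:
  f(0) = 0, f(1) = 1, f(2) = 3, f(3) = 7, f(4) = 15, f(5) = 31
  so the recurrence gives f(5) = 31.
From the proposed closed form f(n) = 2ⁿ - 1:
  f(5) = 31.
Both sides give 31 at n = 5, and the initial condition(s) match, so the closed form is consistent.

Yes, the closed form is correct.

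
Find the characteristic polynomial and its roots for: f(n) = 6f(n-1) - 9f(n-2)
Substitute f(n) = rⁿ and divide through by rⁿ⁻²: r² - 6r + 9 = 0
Factor: (r - 3)² = 0, so r = 3 (double root).
General solution: f(n) = (A + Bn)·3ⁿ

Characteristic: r² - 6r + 9 = 0, Roots: r = 3 (double root)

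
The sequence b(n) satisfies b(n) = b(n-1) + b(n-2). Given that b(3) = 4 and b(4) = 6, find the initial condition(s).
Work backwards using b(k) = b(k+2) - b(k+1):
b(2) = b(4) - b(3) = 6 - 4 = 2
b(1) = b(3) - b(2) = 4 - 2 = 2
b(0) = b(2) - b(1) = 2 - 2 = 0

b(0) = 0, b(1) = 2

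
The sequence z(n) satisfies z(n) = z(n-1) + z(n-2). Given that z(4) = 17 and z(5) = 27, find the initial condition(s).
Work backwards using z(k) = z(k+2) - z(k+1):
z(3) = z(5) - z(4) = 27 - 17 = 10
z(2) = z(4) - z(3) = 17 - 10 = 7
z(1) = z(3) - z(2) = 10 - 7 = 3
z(0) = z(2) - z(1) = 7 - 3 = 4

z(0) = 4, z(1) = 3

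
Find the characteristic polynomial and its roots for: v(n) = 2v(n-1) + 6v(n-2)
Substitute v(n) = rⁿ and divide through by rⁿ⁻²: r² - 2r - 6 = 0
Discriminant: 2² + 4·6 = 28, not a perfect square, so by the quadratic formula r = (2 ± √28)/2.
General solution: v(n) = A·r₁ⁿ + B·r₂ⁿ where r₁,r₂ = (2 ± √28)/2

Characteristic: r² - 2r - 6 = 0, Roots: r = (2 ± √28)/2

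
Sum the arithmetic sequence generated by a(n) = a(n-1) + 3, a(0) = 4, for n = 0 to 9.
Computing the sequence terms: 4, 7, 10, 13, 16, 19, 22, 25, 28, 31
Adding these values together:

175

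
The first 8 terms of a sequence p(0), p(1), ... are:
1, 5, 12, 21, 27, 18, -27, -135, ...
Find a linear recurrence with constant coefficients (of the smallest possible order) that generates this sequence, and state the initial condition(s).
Look for the lowest-order linear relation among consecutive terms.
Observation: p(n) - 3·p(n-1) - (-3)·p(n-2) = 0 holds for the shown terms, and no order-1 relation p(n) = α·p(n-1) + β fits.
Check at n=3: 3·12 + (-3)·5 = 21. ✓

p(n) = 3p(n-1) - 3p(n-2), p(0) = 1, p(1) = 5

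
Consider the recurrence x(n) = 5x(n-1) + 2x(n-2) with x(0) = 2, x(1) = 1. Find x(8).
Computing the sequence terms:
2, 1, 9, 47, 253, 1359, 7301, 39223, 210717

210717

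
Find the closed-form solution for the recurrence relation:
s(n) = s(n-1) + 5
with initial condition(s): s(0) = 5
Recurrence: s(n) = s(n-1) + 5, initial: s(0) = 5.
Each step adds 5, so s(n) = s(0) + 5n = 5n + 5.

s(n) = 5n + 5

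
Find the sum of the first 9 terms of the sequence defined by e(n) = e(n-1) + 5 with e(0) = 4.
Computing the sequence terms: 4, 9, 14, 19, 24, 29, 34, 39, 44
Adding these values together:

216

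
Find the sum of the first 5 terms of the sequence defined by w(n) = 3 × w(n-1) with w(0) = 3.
Computing the sequence terms: 3, 9, 27, 81, 243
Adding these values together:

363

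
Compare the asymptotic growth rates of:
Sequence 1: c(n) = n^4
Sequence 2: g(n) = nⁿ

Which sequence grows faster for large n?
Comparing growth rates:
Growth-rate hierarchy: log n ≺ any polynomial ≺ any exponential cⁿ (c>1) ≺ n! ≺ nⁿ.
super-exponential nⁿ dominates polynomial degree 4 asymptotically.

g(n) grows faster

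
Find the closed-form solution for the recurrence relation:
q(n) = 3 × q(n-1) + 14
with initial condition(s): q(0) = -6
Recurrence: q(n) = 3 × q(n-1) + 14, initial: q(0) = -6.
Try q(n) = A·3ⁿ + C. Substituting: A·3ⁿ + C = 3(A·3ⁿ⁻¹ + C) + 14 = A·3ⁿ + 3C + 14, so C = 3C + 14, giving C = -7. Then q(0) = A - 7 = -6 gives A = 1.

q(n) = 3ⁿ - 7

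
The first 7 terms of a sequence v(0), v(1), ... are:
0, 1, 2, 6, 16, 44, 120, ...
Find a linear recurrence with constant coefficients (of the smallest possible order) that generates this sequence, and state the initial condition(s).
Look for the lowest-order linear relation among consecutive terms.
Observation: v(n) - 2·v(n-1) - (2)·v(n-2) = 0 holds for the shown terms, and no order-1 relation v(n) = α·v(n-1) + β fits.
Check at n=3: 2·2 + (2)·1 = 6. ✓

v(n) = 2v(n-1) + 2v(n-2), v(0) = 0, v(1) = 1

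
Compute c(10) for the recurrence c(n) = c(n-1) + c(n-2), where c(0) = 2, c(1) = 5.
Computing the sequence terms:
2, 5, 7, 12, 19, 31, 50, 81, 131, 212, 343

343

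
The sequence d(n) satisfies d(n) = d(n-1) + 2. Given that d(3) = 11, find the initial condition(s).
d(3) = d(0) + 3·2, so d(0) = 11 - 6 = 5.

d(0) = 5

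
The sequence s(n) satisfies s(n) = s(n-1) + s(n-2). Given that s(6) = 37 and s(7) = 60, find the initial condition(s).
Work backwards using s(k) = s(k+2) - s(k+1):
s(5) = s(7) - s(6) = 60 - 37 = 23
s(4) = s(6) - s(5) = 37 - 23 = 14
s(3) = s(5) - s(4) = 23 - 14 = 9
s(2) = s(4) - s(3) = 14 - 9 = 5
s(1) = s(3) - s(2) = 9 - 5 = 4
s(0) = s(2) - s(1) = 5 - 4 = 1

s(0) = 1, s(1) = 4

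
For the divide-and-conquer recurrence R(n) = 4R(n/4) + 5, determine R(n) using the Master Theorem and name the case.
Master Theorem template: R(n) = a·R(n/b) + f(n).
Here: a=4, b=4, f(n)=5
Compute log_b(a) = log_4(4) = 1.
f(n) = 5 = O(n^(1-ε)) with ε = 1. Case 1: R(n) = Θ(n^log_b(a)) = Θ(n).

Case 1: R(n) = Θ(n)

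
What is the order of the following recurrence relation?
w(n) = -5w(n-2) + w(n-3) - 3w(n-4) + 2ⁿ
The order is the largest lag k for which w(n-k) appears. Here the deepest term is w(n-4) (the 2ⁿ term is non-homogeneous and does not affect the order), so the order is 4.

Order 4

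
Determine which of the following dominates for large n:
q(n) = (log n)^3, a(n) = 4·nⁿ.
Comparing growth rates:
Growth-rate hierarchy: log n ≺ any polynomial ≺ any exponential cⁿ (c>1) ≺ n! ≺ nⁿ.
super-exponential nⁿ dominates polylogarithmic (log n)^3 asymptotically.

a(n) grows faster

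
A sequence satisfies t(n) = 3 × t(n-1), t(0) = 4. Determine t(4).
Computing step by step:
t(0) = 4
t(1) = 3 × 4 = 12
t(2) = 3 × 12 = 36
t(3) = 3 × 36 = 108
t(4) = 3 × 108 = 324

324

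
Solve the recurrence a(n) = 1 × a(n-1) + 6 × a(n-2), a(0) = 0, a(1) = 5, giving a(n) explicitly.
Recurrence: a(n) = 1 × a(n-1) + 6 × a(n-2), initial: a(0) = 0, a(1) = 5.
Characteristic equation: r² - 1r - 6 = 0, which factors as (r - 3)(r + 2) = 0, so r = 3, -2. General solution a(n) = A·3ⁿ + B·(-2)ⁿ. From a(0) = 0: A + B = 0. From a(1) = 5: 3A - 2B = 5. Solving gives A = 1, B = -1.

a(n) = 3ⁿ - (-2)ⁿ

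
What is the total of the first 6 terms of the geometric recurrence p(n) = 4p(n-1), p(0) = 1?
Computing the sequence terms: 1, 4, 16, 64, 256, 1024
Adding these values together:

1365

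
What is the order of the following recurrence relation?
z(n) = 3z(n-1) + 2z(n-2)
The order is the largest lag k for which z(n-k) appears. Here the deepest term is z(n-2), so the order is 2.

Order 2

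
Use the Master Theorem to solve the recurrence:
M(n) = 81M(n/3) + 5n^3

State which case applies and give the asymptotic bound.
Master Theorem template: M(n) = a·M(n/b) + f(n).
Here: a=81, b=3, f(n)=5n^3
Compute log_b(a) = log_3(81) = 4.
f(n) = 5n^3 = O(n^(4-ε)) with ε = 1. Case 1: M(n) = Θ(n^log_b(a)) = Θ(n^4).

Case 1: M(n) = Θ(n^4)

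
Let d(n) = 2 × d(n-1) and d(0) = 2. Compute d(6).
Computing step by step:
d(0) = 2
d(1) = 2 × 2 = 4
d(2) = 2 × 4 = 8
d(3) = 2 × 8 = 16
d(4) = 2 × 16 = 32
d(5) = 2 × 32 = 64
d(6) = 2 × 64 = 128

128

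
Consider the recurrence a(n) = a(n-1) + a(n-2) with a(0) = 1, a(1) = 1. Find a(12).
Computing the sequence terms:
1, 1, 2, 3, 5, 8, 13, 21, 34, 55, 89, 144, 233

233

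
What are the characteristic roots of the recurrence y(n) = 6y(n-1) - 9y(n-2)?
Substitute y(n) = rⁿ and divide through by rⁿ⁻²: r² - 6r + 9 = 0
Factor: (r - 3)² = 0, so r = 3 (double root).
General solution: y(n) = (A + Bn)·3ⁿ

Characteristic: r² - 6r + 9 = 0, Roots: r = 3 (double root)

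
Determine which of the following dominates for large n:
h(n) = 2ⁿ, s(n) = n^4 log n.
Comparing growth rates:
Growth-rate hierarchy: log n ≺ any polynomial ≺ any exponential cⁿ (c>1) ≺ n! ≺ nⁿ.
exponential base 2 dominates polynomial degree 4 (with log factor) asymptotically.

h(n) grows faster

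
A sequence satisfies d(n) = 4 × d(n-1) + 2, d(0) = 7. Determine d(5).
Computing step by step:
d(0) = 7
d(1) = 4 × 7 + 2 = 30
d(2) = 4 × 30 + 2 = 122
d(3) = 4 × 122 + 2 = 490
d(4) = 4 × 490 + 2 = 1962
d(5) = 4 × 1962 + 2 = 7850

7850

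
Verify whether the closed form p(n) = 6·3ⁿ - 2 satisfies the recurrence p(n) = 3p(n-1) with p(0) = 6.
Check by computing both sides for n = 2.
From the recurrence with p(0) = 6:
  p(0) = 6, p(1) = 18, p(2) = 54
  so the recurrence gives p(2) = 54.
From the proposed closed form p(n) = 6·3ⁿ - 2:
  p(2) = 52.
The recurrence gives 54 but the closed form gives 52, so the closed form does not satisfy the recurrence.

No, the closed form is incorrect.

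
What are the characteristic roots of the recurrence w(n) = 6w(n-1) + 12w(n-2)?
Substitute w(n) = rⁿ and divide through by rⁿ⁻²: r² - 6r - 12 = 0
Discriminant: 6² + 4·12 = 84, not a perfect square, so by the quadratic formula r = (6 ± √84)/2.
General solution: w(n) = A·r₁ⁿ + B·r₂ⁿ where r₁,r₂ = (6 ± √84)/2

Characteristic: r² - 6r - 12 = 0, Roots: r = (6 ± √84)/2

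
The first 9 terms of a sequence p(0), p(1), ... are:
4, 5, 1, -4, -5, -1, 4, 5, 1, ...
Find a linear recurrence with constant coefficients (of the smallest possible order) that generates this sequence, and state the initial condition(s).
Look for the lowest-order linear relation among consecutive terms.
Observation: p(n) - 1·p(n-1) - (-1)·p(n-2) = 0 holds for the shown terms, and no order-1 relation p(n) = α·p(n-1) + β fits.
Check at n=3: 1·1 + (-1)·5 = -4. ✓

p(n) = p(n-1) - p(n-2), p(0) = 4, p(1) = 5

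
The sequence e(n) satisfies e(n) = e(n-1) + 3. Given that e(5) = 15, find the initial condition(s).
e(5) = e(0) + 5·3, so e(0) = 15 - 15 = 0.

e(0) = 0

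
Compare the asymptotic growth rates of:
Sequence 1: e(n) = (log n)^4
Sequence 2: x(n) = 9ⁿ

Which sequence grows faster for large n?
Comparing growth rates:
Growth-rate hierarchy: log n ≺ any polynomial ≺ any exponential cⁿ (c>1) ≺ n! ≺ nⁿ.
exponential base 9 dominates polylogarithmic (log n)^4 asymptotically.

x(n) grows faster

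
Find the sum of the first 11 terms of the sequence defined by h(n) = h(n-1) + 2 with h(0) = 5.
Computing the sequence terms: 5, 7, 9, 11, 13, 15, 17, 19, 21, 23, 25
Adding these values together:

165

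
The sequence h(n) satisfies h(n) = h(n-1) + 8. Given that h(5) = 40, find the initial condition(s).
h(5) = h(0) + 5·8, so h(0) = 40 - 40 = 0.

h(0) = 0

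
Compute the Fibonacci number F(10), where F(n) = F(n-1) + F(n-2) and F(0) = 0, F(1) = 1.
Computing the sequence terms:
0, 1, 1, 2, 3, 5, 8, 13, 21, 34, 55

55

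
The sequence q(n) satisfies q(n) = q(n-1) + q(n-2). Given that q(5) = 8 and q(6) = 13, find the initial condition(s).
Work backwards using q(k) = q(k+2) - q(k+1):
q(4) = q(6) - q(5) = 13 - 8 = 5
q(3) = q(5) - q(4) = 8 - 5 = 3
q(2) = q(4) - q(3) = 5 - 3 = 2
q(1) = q(3) - q(2) = 3 - 2 = 1
q(0) = q(2) - q(1) = 2 - 1 = 1

q(0) = 1, q(1) = 1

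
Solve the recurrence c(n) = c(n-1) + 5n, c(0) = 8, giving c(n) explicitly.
Recurrence: c(n) = c(n-1) + 5n, initial: c(0) = 8.
Telescoping: c(n) = c(0) + 5·Σᵢ₌₁ⁿ i = 8 + 5·n(n+1)/2.

c(n) = 5·n(n+1)/2 + 8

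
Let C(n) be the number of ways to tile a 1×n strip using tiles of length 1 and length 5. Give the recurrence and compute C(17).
Condition on the last tile: it has length 1 (leaving a 1×(n-1) strip) or length 5 (leaving a 1×(n-5) strip), so C(n) = C(n-1) + C(n-5) (order-5 linear recurrence).
For 0 ≤ i < 5 only unit tiles fit, so C(i) = 1.
Iterating the recurrence: C(5) = 2, C(6) = 3, C(7) = 4, C(8) = 5, C(9) = 6, C(10) = 8, C(11) = 11, C(12) = 15, C(13) = 20, C(14) = 26, C(15) = 34, C(16) = 45, C(17) = 60.

C(n) = C(n-1) + C(n-5), with C(i) = 1 for 0 ≤ i < 5; C(17) = 60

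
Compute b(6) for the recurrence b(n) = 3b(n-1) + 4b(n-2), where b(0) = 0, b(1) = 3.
Computing the sequence terms:
0, 3, 9, 39, 153, 615, 2457

2457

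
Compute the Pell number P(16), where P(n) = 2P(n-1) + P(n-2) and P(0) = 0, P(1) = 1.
Computing the sequence terms:
0, 1, 2, 5, 12, 29, 70, 169, 408, 985, 2378, 5741, 13860, 33461, 80782, 195025, 470832

470832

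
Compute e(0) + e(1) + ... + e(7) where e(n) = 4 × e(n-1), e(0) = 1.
Computing the sequence terms: 1, 4, 16, 64, 256, 1024, 4096, 16384
Adding these values together:

21845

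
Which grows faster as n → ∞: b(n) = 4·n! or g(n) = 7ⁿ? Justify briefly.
Comparing growth rates:
Growth-rate hierarchy: log n ≺ any polynomial ≺ any exponential cⁿ (c>1) ≺ n! ≺ nⁿ.
factorial dominates exponential base 7 asymptotically.

b(n) grows faster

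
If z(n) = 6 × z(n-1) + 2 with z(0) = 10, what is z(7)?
Computing step by step:
z(0) = 10
z(1) = 6 × 10 + 2 = 62
z(2) = 6 × 62 + 2 = 374
z(3) = 6 × 374 + 2 = 2246
z(4) = 6 × 2246 + 2 = 13478
z(5) = 6 × 13478 + 2 = 80870
z(6) = 6 × 80870 + 2 = 485222
z(7) = 6 × 485222 + 2 = 2911334

2911334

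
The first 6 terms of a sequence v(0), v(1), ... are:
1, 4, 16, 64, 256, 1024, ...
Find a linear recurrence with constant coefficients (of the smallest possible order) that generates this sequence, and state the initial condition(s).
Look for the lowest-order linear relation among consecutive terms.
Observation: each term is 4× the previous.
Check at n=2: 4·4 = 16. ✓

v(n) = 4 × v(n-1), v(0) = 1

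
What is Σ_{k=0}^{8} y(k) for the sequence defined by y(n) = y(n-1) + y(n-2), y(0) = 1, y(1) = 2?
Computing the sequence terms: 1, 2, 3, 5, 8, 13, 21, 34, 55
Adding these values together:

142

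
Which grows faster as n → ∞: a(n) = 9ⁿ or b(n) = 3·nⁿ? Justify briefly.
Comparing growth rates:
Growth-rate hierarchy: log n ≺ any polynomial ≺ any exponential cⁿ (c>1) ≺ n! ≺ nⁿ.
super-exponential nⁿ dominates exponential base 9 asymptotically.

b(n) grows faster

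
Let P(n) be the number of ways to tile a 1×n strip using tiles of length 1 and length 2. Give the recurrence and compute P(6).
Condition on the last tile: it has length 1 (leaving a 1×(n-1) strip) or length 2 (leaving a 1×(n-2) strip), so P(n) = P(n-1) + P(n-2) (order-2 linear recurrence).
For 0 ≤ i < 2 only unit tiles fit, so P(i) = 1.
Iterating the recurrence: P(2) = 2, P(3) = 3, P(4) = 5, P(5) = 8, P(6) = 13.

P(n) = P(n-1) + P(n-2), with P(i) = 1 for 0 ≤ i < 2; P(6) = 13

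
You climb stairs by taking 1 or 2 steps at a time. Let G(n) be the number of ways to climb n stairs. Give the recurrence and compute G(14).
Condition on the size of the last step (1 to 2): before it there were n-1, …, n-2 stairs climbed, and these cases are disjoint, so G(n) = G(n-1) + G(n-2) (Fibonacci-type sequence).
Initial conditions by direct count (compositions of i into parts ≤ 2): G(1) = 1; G(2) = 2.
Iterating the recurrence: G(3) = 3, G(4) = 5, G(5) = 8, G(6) = 13, G(7) = 21, G(8) = 34, G(9) = 55, G(10) = 89, G(11) = 144, G(12) = 233, G(13) = 377, G(14) = 610.

G(n) = G(n-1) + G(n-2), G(1) = 1, G(2) = 2; G(14) = 610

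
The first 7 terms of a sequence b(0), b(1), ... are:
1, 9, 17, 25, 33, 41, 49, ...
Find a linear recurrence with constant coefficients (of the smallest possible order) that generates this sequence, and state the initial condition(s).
Look for the lowest-order linear relation among consecutive terms.
Observation: consecutive differences are constant (= 8).
Check at n=2: 1·9 + 8 = 17. ✓

b(n) = b(n-1) + 8, b(0) = 1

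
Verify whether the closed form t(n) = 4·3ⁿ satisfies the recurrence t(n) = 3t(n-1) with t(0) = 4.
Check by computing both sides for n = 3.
From the recurrence with t(0) = 4:
  t(0) = 4, t(1) = 12, t(2) = 36, t(3) = 108
  so the recurrence gives t(3) = 108.
From the proposed closed form t(n) = 4·3ⁿ:
  t(3) = 108.
Both sides give 108 at n = 3, and the initial condition(s) match, so the closed form is consistent.

Yes, the closed form is correct.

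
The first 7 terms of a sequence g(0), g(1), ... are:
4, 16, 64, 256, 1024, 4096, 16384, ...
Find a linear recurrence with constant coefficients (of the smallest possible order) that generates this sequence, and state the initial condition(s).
Look for the lowest-order linear relation among consecutive terms.
Observation: each term is 4× the previous.
Check at n=2: 4·16 = 64. ✓

g(n) = 4 × g(n-1), g(0) = 4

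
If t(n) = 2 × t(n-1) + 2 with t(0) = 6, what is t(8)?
Computing step by step:
t(0) = 6
t(1) = 2 × 6 + 2 = 14
t(2) = 2 × 14 + 2 = 30
t(3) = 2 × 30 + 2 = 62
t(4) = 2 × 62 + 2 = 126
t(5) = 2 × 126 + 2 = 254
t(6) = 2 × 254 + 2 = 510
t(7) = 2 × 510 + 2 = 1022
t(8) = 2 × 1022 + 2 = 2046

2046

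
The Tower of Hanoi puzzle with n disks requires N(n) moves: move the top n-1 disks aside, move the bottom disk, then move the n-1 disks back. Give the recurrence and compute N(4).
Moving n disks = move the top n-1 disks aside (N(n-1) moves) + move the largest disk (1 move) + move the n-1 disks back on top (N(n-1) moves), so N(n) = 2N(n-1) + 1, with N(1) = 1 (a single disk takes one move).
First terms: 1, 3, 7, 15, … — each is one less than a power of 2. Indeed N(n) + 1 = 2(N(n-1) + 1) with N(1) + 1 = 2, so N(n) + 1 = 2ⁿ and N(n) = 2ⁿ - 1.
Hence N(4) = 2^4 - 1 = 16 - 1 = 15.

N(n) = 2N(n-1) + 1, N(1) = 1; N(4) = 15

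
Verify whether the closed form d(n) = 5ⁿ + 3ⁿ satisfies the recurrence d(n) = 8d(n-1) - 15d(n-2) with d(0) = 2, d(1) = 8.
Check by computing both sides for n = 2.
From the recurrence with d(0) = 2, d(1) = 8:
  d(0) = 2, d(1) = 8, d(2) = 34
  so the recurrence gives d(2) = 34.
From the proposed closed form d(n) = 5ⁿ + 3ⁿ:
  d(2) = 34.
Both sides give 34 at n = 2, and the initial condition(s) match, so the closed form is consistent.

Yes, the closed form is correct.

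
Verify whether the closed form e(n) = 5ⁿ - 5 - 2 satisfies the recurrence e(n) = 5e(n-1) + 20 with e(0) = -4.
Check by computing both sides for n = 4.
From the recurrence with e(0) = -4:
  e(0) = -4, e(1) = 0, e(2) = 20, e(3) = 120, e(4) = 620
  so the recurrence gives e(4) = 620.
From the proposed closed form e(n) = 5ⁿ - 5 - 2:
  e(4) = 618.
The recurrence gives 620 but the closed form gives 618, so the closed form does not satisfy the recurrence.

No, the closed form is incorrect.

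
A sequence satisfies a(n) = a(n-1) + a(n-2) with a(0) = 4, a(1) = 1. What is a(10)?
Computing the sequence terms:
4, 1, 5, 6, 11, 17, 28, 45, 73, 118, 191

191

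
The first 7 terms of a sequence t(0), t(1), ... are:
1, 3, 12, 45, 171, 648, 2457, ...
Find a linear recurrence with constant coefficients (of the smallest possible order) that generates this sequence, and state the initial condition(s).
Look for the lowest-order linear relation among consecutive terms.
Observation: t(n) - 3·t(n-1) - (3)·t(n-2) = 0 holds for the shown terms, and no order-1 relation t(n) = α·t(n-1) + β fits.
Check at n=3: 3·12 + (3)·3 = 45. ✓

t(n) = 3t(n-1) + 3t(n-2), t(0) = 1, t(1) = 3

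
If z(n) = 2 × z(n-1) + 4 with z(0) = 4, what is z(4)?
Computing step by step:
z(0) = 4
z(1) = 2 × 4 + 4 = 12
z(2) = 2 × 12 + 4 = 28
z(3) = 2 × 28 + 4 = 60
z(4) = 2 × 60 + 4 = 124

124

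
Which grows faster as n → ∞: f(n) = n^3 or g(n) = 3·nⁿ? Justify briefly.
Comparing growth rates:
Growth-rate hierarchy: log n ≺ any polynomial ≺ any exponential cⁿ (c>1) ≺ n! ≺ nⁿ.
super-exponential nⁿ dominates polynomial degree 3 asymptotically.

g(n) grows faster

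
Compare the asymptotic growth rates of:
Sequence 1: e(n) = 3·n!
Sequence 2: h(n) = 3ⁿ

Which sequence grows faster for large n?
Comparing growth rates:
Growth-rate hierarchy: log n ≺ any polynomial ≺ any exponential cⁿ (c>1) ≺ n! ≺ nⁿ.
factorial dominates exponential base 3 asymptotically.

e(n) grows faster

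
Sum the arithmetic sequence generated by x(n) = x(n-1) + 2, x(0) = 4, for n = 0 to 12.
Computing the sequence terms: 4, 6, 8, 10, 12, 14, 16, 18, 20, 22, 24, 26, 28
Adding these values together:

208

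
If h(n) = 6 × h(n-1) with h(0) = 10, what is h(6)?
Computing step by step:
h(0) = 10
h(1) = 6 × 10 = 60
h(2) = 6 × 60 = 360
h(3) = 6 × 360 = 2160
h(4) = 6 × 2160 = 12960
h(5) = 6 × 12960 = 77760
h(6) = 6 × 77760 = 466560

466560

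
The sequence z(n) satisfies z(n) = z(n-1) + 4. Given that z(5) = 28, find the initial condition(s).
z(5) = z(0) + 5·4, so z(0) = 28 - 20 = 8.

z(0) = 8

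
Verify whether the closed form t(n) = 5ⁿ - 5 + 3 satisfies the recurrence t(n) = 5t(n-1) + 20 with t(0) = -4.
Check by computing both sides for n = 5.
From the recurrence with t(0) = -4:
  t(0) = -4, t(1) = 0, t(2) = 20, t(3) = 120, t(4) = 620, t(5) = 3120
  so the recurrence gives t(5) = 3120.
From the proposed closed form t(n) = 5ⁿ - 5 + 3:
  t(5) = 3123.
The recurrence gives 3120 but the closed form gives 3123, so the closed form does not satisfy the recurrence.

No, the closed form is incorrect.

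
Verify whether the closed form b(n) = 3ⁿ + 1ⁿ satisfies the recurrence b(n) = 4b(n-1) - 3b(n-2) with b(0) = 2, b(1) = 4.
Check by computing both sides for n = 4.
From the recurrence with b(0) = 2, b(1) = 4:
  b(0) = 2, b(1) = 4, b(2) = 10, b(3) = 28, b(4) = 82
  so the recurrence gives b(4) = 82.
From the proposed closed form b(n) = 3ⁿ + 1ⁿ:
  b(4) = 82.
Both sides give 82 at n = 4, and the initial condition(s) match, so the closed form is consistent.

Yes, the closed form is correct.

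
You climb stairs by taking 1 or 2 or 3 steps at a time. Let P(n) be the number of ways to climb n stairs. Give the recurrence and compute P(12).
Condition on the size of the last step (1 to 3): before it there were n-1, …, n-3 stairs climbed, and these cases are disjoint, so P(n) = P(n-1) + P(n-2) + P(n-3) (order-3 linear recurrence).
Initial conditions by direct count (compositions of i into parts ≤ 3): P(1) = 1; P(2) = 2; P(3) = 4.
Iterating the recurrence: P(4) = 7, P(5) = 13, P(6) = 24, P(7) = 44, P(8) = 81, P(9) = 149, P(10) = 274, P(11) = 504, P(12) = 927.

P(n) = P(n-1) + P(n-2) + P(n-3), P(1) = 1, P(2) = 2, P(3) = 4; P(12) = 927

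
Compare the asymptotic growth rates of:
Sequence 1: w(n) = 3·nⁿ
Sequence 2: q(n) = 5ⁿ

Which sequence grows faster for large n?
Comparing growth rates:
Growth-rate hierarchy: log n ≺ any polynomial ≺ any exponential cⁿ (c>1) ≺ n! ≺ nⁿ.
super-exponential nⁿ dominates exponential base 5 asymptotically.

w(n) grows faster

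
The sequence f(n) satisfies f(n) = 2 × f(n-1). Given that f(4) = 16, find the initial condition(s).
In general f(n) = 2ⁿ · f(0). At n = 4: f(0) = f(4) / 2^4 = 16 / 16 = 1.

f(0) = 1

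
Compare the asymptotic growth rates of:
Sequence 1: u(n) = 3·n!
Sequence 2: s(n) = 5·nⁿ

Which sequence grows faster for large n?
Comparing growth rates:
Growth-rate hierarchy: log n ≺ any polynomial ≺ any exponential cⁿ (c>1) ≺ n! ≺ nⁿ.
super-exponential nⁿ dominates factorial asymptotically.

s(n) grows faster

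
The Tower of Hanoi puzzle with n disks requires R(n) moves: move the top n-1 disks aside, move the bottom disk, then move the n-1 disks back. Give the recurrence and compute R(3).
Moving n disks = move the top n-1 disks aside (R(n-1) moves) + move the largest disk (1 move) + move the n-1 disks back on top (R(n-1) moves), so R(n) = 2R(n-1) + 1, with R(1) = 1 (a single disk takes one move).
First terms: 1, 3, 7, … — each is one less than a power of 2. Indeed R(n) + 1 = 2(R(n-1) + 1) with R(1) + 1 = 2, so R(n) + 1 = 2ⁿ and R(n) = 2ⁿ - 1.
Hence R(3) = 2^3 - 1 = 8 - 1 = 7.

R(n) = 2R(n-1) + 1, R(1) = 1; R(3) = 7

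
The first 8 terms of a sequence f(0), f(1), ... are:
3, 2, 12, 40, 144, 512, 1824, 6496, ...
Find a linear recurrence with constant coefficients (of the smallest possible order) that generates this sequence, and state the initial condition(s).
Look for the lowest-order linear relation among consecutive terms.
Observation: f(n) - 3·f(n-1) - (2)·f(n-2) = 0 holds for the shown terms, and no order-1 relation f(n) = α·f(n-1) + β fits.
Check at n=3: 3·12 + (2)·2 = 40. ✓

f(n) = 3f(n-1) + 2f(n-2), f(0) = 3, f(1) = 2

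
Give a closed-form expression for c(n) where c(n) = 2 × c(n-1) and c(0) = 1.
Recurrence: c(n) = 2 × c(n-1), initial: c(0) = 1.
Each term is 2 times the previous, so this is geometric with ratio 2. After n steps: c(n) = c(0)·2ⁿ = 2ⁿ.

c(n) = 2ⁿ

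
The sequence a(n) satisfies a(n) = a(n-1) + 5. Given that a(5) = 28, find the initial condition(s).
a(5) = a(0) + 5·5, so a(0) = 28 - 25 = 3.

a(0) = 3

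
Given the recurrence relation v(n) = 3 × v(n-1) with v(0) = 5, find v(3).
Computing step by step:
v(0) = 5
v(1) = 3 × 5 = 15
v(2) = 3 × 15 = 45
v(3) = 3 × 45 = 135

135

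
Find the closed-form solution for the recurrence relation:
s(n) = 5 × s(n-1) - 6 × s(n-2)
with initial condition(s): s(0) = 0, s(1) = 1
Recurrence: s(n) = 5 × s(n-1) - 6 × s(n-2), initial: s(0) = 0, s(1) = 1.
Characteristic equation: r² - 5r + 6 = 0, which factors as (r - 3)(r - 2) = 0, so r = 3, 2. General solution s(n) = A·3ⁿ + B·2ⁿ. From s(0) = 0: A + B = 0. From s(1) = 1: 3A + 2B = 1. Solving gives A = 1, B = -1.

s(n) = 3ⁿ - 2ⁿ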